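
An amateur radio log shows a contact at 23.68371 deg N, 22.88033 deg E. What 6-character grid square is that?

Shift to the Maidenhead origin (180°W, 90°S): lon 202.8803, lat 113.6837.
Field: lon ⌊202.8803/20⌋ = 10 → K; lat ⌊113.6837/10⌋ = 11 → L.
Square: lon ⌊2.8803/2⌋ = 1; lat ⌊3.6837/1⌋ = 3.
Subsquare: lon ⌊0.8803/0.0833333⌋ = 10 → k; lat ⌊0.6837/0.0416667⌋ = 16 → q.

KL13kq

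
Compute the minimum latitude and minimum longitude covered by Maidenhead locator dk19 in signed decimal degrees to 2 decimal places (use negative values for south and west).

Field D=3, K=10: +3·20° lon, +10·10° lat → SW at lon -120°, lat 10°.
Square 1, 9: +1·2° lon, +9·1° lat → SW at lon -118°, lat 19°.
latitude 19.00, longitude -118.00.

19.00, -118.00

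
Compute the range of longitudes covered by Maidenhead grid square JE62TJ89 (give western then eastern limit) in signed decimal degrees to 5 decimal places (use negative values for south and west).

13.65000, 13.65833

Field J=9, E=4: +9·20° lon, +4·10° lat → SW at lon 0°, lat -50°.
Square 6, 2: +6·2° lon, +2·1° lat → SW at lon 12°, lat -48°.
Subsquare t=19, j=9: +19·0.0833333° lon, +9·0.0416667° lat → SW at lon 13.5833°, lat -47.625°.
Extended square 8, 9: +8·0.00833333° lon, +9·0.00416667° lat → SW at lon 13.65°, lat -47.5875°.
Cell spans 0.00833333° lon × 0.00416667° lat.
west 13.65000, east 13.65833.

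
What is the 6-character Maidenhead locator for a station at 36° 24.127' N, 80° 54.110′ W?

EM96nj

Add 180° to longitude and 90° to latitude: 99.0982, 126.4021.
Field: lon ⌊99.0982/20⌋ = 4 → E; lat ⌊126.4021/10⌋ = 12 → M.
Square: lon ⌊19.0982/2⌋ = 9; lat ⌊6.4021/1⌋ = 6.
Subsquare: lon ⌊1.0982/0.0833333⌋ = 13 → n; lat ⌊0.4021/0.0416667⌋ = 9 → j.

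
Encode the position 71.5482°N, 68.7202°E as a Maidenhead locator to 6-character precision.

Add 180° to longitude and 90° to latitude: 248.7202, 161.5482.
Field: lon ⌊248.7202/20⌋ = 12 → M; lat ⌊161.5482/10⌋ = 16 → Q.
Square: lon ⌊8.7202/2⌋ = 4; lat ⌊1.5482/1⌋ = 1.
Subsquare: lon ⌊0.7202/0.0833333⌋ = 8 → i; lat ⌊0.5482/0.0416667⌋ = 13 → n.

MQ41in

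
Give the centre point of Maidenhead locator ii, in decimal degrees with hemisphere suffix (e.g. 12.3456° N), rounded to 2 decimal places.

5.00° S, 10.00° W

Field I=8, I=8: +8·20° lon, +8·10° lat → SW at lon -20°, lat -10°.
Cell spans 20° lon × 10° lat. Centre is SW corner plus half of each.
latitude 5.00° S, longitude 10.00° W.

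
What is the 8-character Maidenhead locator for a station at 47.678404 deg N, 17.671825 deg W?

Add 180° to longitude and 90° to latitude: 162.32817, 137.67840.
Field: 162.32817/20 → 8 → I, 137.67840/10 → 13 → N; chars IN.
Square: 2.32817/2 → 1, 7.67840/1 → 7; chars 17.
Subsquare: 0.32817/0.0833333 → 3 → d, 0.67840/0.0416667 → 16 → q; chars dq.
Extended square: 0.07817/0.00833333 → 9, 0.01174/0.00416667 → 2; chars 92.

IN17dq92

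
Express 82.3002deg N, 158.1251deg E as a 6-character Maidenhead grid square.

QR92bh

Add 180° to longitude and 90° to latitude: 338.1251, 172.3002.
Field: lon ⌊338.1251/20⌋ = 16 → Q; lat ⌊172.3002/10⌋ = 17 → R.
Square: lon ⌊18.1251/2⌋ = 9; lat ⌊2.3002/1⌋ = 2.
Subsquare: lon ⌊0.1251/0.0833333⌋ = 1 → b; lat ⌊0.3002/0.0416667⌋ = 7 → h.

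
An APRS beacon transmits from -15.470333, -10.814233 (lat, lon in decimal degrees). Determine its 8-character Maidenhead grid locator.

IH44om27

Offset from 180°W / 90°S: lon 169.18577°, lat 74.52967°.
Field (20°×10°, letters A–R): 169.18577/20 → 8 → I, 74.52967/10 → 7 → H; chars IH.
Square (2°×1°, digits 0–9): 9.18577/2 → 4, 4.52967/1 → 4; chars 44.
Subsquare (5′×2.5′, letters a–x): 1.18577/0.0833333 → 14 → o, 0.52967/0.0416667 → 12 → m; chars om.
Extended square (30″×15″, digits 0–9): 0.01910/0.00833333 → 2, 0.02967/0.00416667 → 7; chars 27.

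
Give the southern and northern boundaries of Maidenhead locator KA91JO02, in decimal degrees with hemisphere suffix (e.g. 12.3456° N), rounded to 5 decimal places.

88.40833° S, 88.40417° S

Field K=10, A=0: +10·20° lon, +0·10° lat → SW at lon 20°, lat -90°.
Square 9, 1: +9·2° lon, +1·1° lat → SW at lon 38°, lat -89°.
Subsquare j=9, o=14: +9·0.0833333° lon, +14·0.0416667° lat → SW at lon 38.75°, lat -88.4167°.
Extended square 0, 2: +0·0.00833333° lon, +2·0.00416667° lat → SW at lon 38.75°, lat -88.4083°.
Cell spans 0.00833333° lon × 0.00416667° lat.
south 88.40833° S, north 88.40417° S.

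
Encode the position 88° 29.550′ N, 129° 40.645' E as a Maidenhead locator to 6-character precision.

PR48ul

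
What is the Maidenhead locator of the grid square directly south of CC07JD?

Latitude subsquare d = 3; −1 → 2 = c.
The longitude characters are unchanged.

CC07jc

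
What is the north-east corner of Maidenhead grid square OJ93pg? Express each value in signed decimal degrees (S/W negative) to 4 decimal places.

3.2917, 119.3333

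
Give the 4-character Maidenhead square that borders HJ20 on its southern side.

Latitude square 0; −1 → -1, wraps to 9, carry into field.
Latitude field J = 9; −1 → 8 = I.
The longitude characters are unchanged.

HI29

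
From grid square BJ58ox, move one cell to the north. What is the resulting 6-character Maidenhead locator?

Latitude subsquare x = 23; +1 → 24, wraps to 0 = a, carry into square.
Latitude square 8; +1 → 9.
The longitude characters are unchanged.

BJ59oa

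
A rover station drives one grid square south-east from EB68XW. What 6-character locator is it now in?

EB78av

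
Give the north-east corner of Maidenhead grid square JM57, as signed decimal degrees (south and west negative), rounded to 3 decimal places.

38.000, 12.000

Field J=9, M=12: +9·20° lon, +12·10° lat → SW at lon 0°, lat 30°.
Square 5, 7: +5·2° lon, +7·1° lat → SW at lon 10°, lat 37°.
Cell spans 2° lon × 1° lat. NE corner is SW corner plus one full cell.
latitude 38.000, longitude 12.000.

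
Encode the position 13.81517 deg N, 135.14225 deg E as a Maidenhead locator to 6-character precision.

Shift to the Maidenhead origin (180°W, 90°S): lon 315.1422, lat 103.8152.
Field: lon ⌊315.1422/20⌋ = 15 → P; lat ⌊103.8152/10⌋ = 10 → K.
Square: lon ⌊15.1422/2⌋ = 7; lat ⌊3.8152/1⌋ = 3.
Subsquare: lon ⌊1.1422/0.0833333⌋ = 13 → n; lat ⌊0.8152/0.0416667⌋ = 19 → t.

PK73nt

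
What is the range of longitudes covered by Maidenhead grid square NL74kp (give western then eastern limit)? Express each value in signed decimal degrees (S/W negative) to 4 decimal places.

94.8333, 94.9167

Field N=13, L=11: +13·20° lon, +11·10° lat → SW at lon 80°, lat 20°.
Square 7, 4: +7·2° lon, +4·1° lat → SW at lon 94°, lat 24°.
Subsquare k=10, p=15: +10·0.0833333° lon, +15·0.0416667° lat → SW at lon 94.8333°, lat 24.625°.
Cell spans 0.0833333° lon × 0.0416667° lat.
west 94.8333, east 94.9167.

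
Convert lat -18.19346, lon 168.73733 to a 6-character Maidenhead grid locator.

Shift to the Maidenhead origin (180°W, 90°S): lon 348.7373, lat 71.8065.
Field (20°×10°, letters A–R): 348.7373/20 → 17 → R, 71.8065/10 → 7 → H; chars RH.
Square (2°×1°, digits 0–9): 8.7373/2 → 4, 1.8065/1 → 1; chars 41.
Subsquare (5′×2.5′, letters a–x): 0.7373/0.0833333 → 8 → i, 0.8065/0.0416667 → 19 → t; chars it.

RH41it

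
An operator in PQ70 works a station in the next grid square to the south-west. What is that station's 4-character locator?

PP69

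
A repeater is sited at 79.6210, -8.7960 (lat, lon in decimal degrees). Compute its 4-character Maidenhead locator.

IQ59

Offset from 180°W / 90°S: lon 171.20°, lat 169.62°.
Field (20°×10°, letters A–R): lon ⌊171.20/20⌋ = 8 → I; lat ⌊169.62/10⌋ = 16 → Q.
Square (2°×1°, digits 0–9): lon ⌊11.20/2⌋ = 5; lat ⌊9.62/1⌋ = 9.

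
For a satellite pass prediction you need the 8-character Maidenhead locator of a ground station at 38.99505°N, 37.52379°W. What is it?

Shift to the Maidenhead origin (180°W, 90°S): lon 142.47621, lat 128.99505.
Field: 142.47621/20 → 7 → H, 128.99505/10 → 12 → M; chars HM.
Square: 2.47621/2 → 1, 8.99505/1 → 8; chars 18.
Subsquare: 0.47621/0.0833333 → 5 → f, 0.99505/0.0416667 → 23 → x; chars fx.
Extended square: 0.05954/0.00833333 → 7, 0.03672/0.00416667 → 8; chars 78.

HM18fx78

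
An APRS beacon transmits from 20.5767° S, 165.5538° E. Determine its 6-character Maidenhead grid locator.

Shift to the Maidenhead origin (180°W, 90°S): lon 345.5538, lat 69.4233.
Field: 345.5538/20 → 17 → R, 69.4233/10 → 6 → G; chars RG.
Square: 5.5538/2 → 2, 9.4233/1 → 9; chars 29.
Subsquare: 1.5538/0.0833333 → 18 → s, 0.4233/0.0416667 → 10 → k; chars sk.

RG29sk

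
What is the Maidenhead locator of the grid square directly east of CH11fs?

CH11gs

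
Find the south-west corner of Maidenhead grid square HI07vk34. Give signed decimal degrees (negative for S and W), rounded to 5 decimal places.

Field H=7, I=8: +7·20° lon, +8·10° lat → SW at lon -40°, lat -10°.
Square 0, 7: +0·2° lon, +7·1° lat → SW at lon -40°, lat -3°.
Subsquare v=21, k=10: +21·0.0833333° lon, +10·0.0416667° lat → SW at lon -38.25°, lat -2.58333°.
Extended square 3, 4: +3·0.00833333° lon, +4·0.00416667° lat → SW at lon -38.225°, lat -2.56667°.
latitude -2.56667, longitude -38.22500.

-2.56667, -38.22500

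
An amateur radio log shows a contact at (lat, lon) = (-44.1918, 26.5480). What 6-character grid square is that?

KE35gt

Shift to the Maidenhead origin (180°W, 90°S): lon 206.5480, lat 45.8082.
Field (20°×10°, letters A–R): 206.5480/20 → 10 → K, 45.8082/10 → 4 → E; chars KE.
Square (2°×1°, digits 0–9): 6.5480/2 → 3, 5.8082/1 → 5; chars 35.
Subsquare (5′×2.5′, letters a–x): 0.5480/0.0833333 → 6 → g, 0.8082/0.0416667 → 19 → t; chars gt.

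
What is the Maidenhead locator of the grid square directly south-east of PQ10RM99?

Longitude extended square 9; +1 → 10, wraps to 0, carry into subsquare.
Longitude subsquare r = 17; +1 → 18 = s.
Latitude extended square 9; −1 → 8.

PQ10sm08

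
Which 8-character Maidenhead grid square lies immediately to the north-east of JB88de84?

JB88de95

Longitude extended square 8; +1 → 9.
Latitude extended square 4; +1 → 5.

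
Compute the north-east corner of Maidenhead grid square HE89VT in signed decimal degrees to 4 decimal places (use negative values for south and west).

Field H=7, E=4: +7·20° lon, +4·10° lat → SW at lon -40°, lat -50°.
Square 8, 9: +8·2° lon, +9·1° lat → SW at lon -24°, lat -41°.
Subsquare v=21, t=19: +21·0.0833333° lon, +19·0.0416667° lat → SW at lon -22.25°, lat -40.2083°.
Cell spans 0.0833333° lon × 0.0416667° lat. NE corner is SW corner plus one full cell.
latitude -40.1667, longitude -22.1667.

-40.1667, -22.1667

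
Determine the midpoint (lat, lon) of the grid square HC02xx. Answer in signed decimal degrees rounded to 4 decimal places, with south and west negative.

-67.0208, -38.0417

Field H=7, C=2: +7·20° lon, +2·10° lat → SW at lon -40°, lat -70°.
Square 0, 2: +0·2° lon, +2·1° lat → SW at lon -40°, lat -68°.
Subsquare x=23, x=23: +23·0.0833333° lon, +23·0.0416667° lat → SW at lon -38.0833°, lat -67.0417°.
Cell spans 0.0833333° lon × 0.0416667° lat. Centre is SW corner plus half of each.
latitude -67.0208, longitude -38.0417.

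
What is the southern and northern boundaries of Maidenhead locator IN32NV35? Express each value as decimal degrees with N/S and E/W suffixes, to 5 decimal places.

42.89583° N, 42.90000° N

Field I=8, N=13: +8·20° lon, +13·10° lat → SW at lon -20°, lat 40°.
Square 3, 2: +3·2° lon, +2·1° lat → SW at lon -14°, lat 42°.
Subsquare n=13, v=21: +13·0.0833333° lon, +21·0.0416667° lat → SW at lon -12.9167°, lat 42.875°.
Extended square 3, 5: +3·0.00833333° lon, +5·0.00416667° lat → SW at lon -12.8917°, lat 42.8958°.
Cell spans 0.00833333° lon × 0.00416667° lat.
south 42.89583° N, north 42.90000° N.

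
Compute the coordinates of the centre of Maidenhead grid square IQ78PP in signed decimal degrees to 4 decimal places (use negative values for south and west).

Field I=8, Q=16: +8·20° lon, +16·10° lat → SW at lon -20°, lat 70°.
Square 7, 8: +7·2° lon, +8·1° lat → SW at lon -6°, lat 78°.
Subsquare p=15, p=15: +15·0.0833333° lon, +15·0.0416667° lat → SW at lon -4.75°, lat 78.625°.
Cell spans 0.0833333° lon × 0.0416667° lat. Centre is SW corner plus half of each.
latitude 78.6458, longitude -4.7083.

78.6458, -4.7083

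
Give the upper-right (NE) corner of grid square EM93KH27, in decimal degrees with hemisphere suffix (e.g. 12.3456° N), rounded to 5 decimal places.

33.32500° N, 81.14167° W

Field E=4, M=12: +4·20° lon, +12·10° lat → SW at lon -100°, lat 30°.
Square 9, 3: +9·2° lon, +3·1° lat → SW at lon -82°, lat 33°.
Subsquare k=10, h=7: +10·0.0833333° lon, +7·0.0416667° lat → SW at lon -81.1667°, lat 33.2917°.
Extended square 2, 7: +2·0.00833333° lon, +7·0.00416667° lat → SW at lon -81.15°, lat 33.3208°.
Cell spans 0.00833333° lon × 0.00416667° lat. NE corner is SW corner plus one full cell.
latitude 33.32500° N, longitude 81.14167° W.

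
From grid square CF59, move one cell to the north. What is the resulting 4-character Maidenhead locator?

CG50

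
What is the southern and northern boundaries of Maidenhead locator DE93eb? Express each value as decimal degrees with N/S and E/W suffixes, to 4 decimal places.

46.9583° S, 46.9167° S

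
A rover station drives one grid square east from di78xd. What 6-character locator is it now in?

Longitude subsquare x = 23; +1 → 24, wraps to 0 = a, carry into square.
Longitude square 7; +1 → 8.
The latitude characters are unchanged.

DI88ad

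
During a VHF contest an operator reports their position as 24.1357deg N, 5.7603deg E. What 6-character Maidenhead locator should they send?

JL24vd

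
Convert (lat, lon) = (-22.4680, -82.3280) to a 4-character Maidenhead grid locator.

EG87

Add 180° to longitude and 90° to latitude: 97.67, 67.53.
Field (20°×10°, letters A–R): 97.67/20 → 4 → E, 67.53/10 → 6 → G; chars EG.
Square (2°×1°, digits 0–9): 17.67/2 → 8, 7.53/1 → 7; chars 87.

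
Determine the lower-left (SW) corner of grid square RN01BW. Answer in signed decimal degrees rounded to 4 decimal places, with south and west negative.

41.9167, 160.0833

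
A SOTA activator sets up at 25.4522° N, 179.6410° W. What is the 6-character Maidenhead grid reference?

Offset from 180°W / 90°S: lon 0.3590°, lat 115.4522°.
Field: 0.3590/20 → 0 → A, 115.4522/10 → 11 → L; chars AL.
Square: 0.3590/2 → 0, 5.4522/1 → 5; chars 05.
Subsquare: 0.3590/0.0833333 → 4 → e, 0.4522/0.0416667 → 10 → k; chars ek.

AL05ek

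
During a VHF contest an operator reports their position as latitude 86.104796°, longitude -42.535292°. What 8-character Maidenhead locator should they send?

GR86rc55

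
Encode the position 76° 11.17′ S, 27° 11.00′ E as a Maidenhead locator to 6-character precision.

KB33ot

Offset from 180°W / 90°S: lon 207.1833°, lat 13.8138°.
Field: 207.1833/20 → 10 → K, 13.8138/10 → 1 → B; chars KB.
Square: 7.1833/2 → 3, 3.8138/1 → 3; chars 33.
Subsquare: 1.1833/0.0833333 → 14 → o, 0.8138/0.0416667 → 19 → t; chars ot.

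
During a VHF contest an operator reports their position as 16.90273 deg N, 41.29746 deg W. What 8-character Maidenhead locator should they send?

GK96iv46

Offset from 180°W / 90°S: lon 138.70254°, lat 106.90273°.
Field: lon ⌊138.70254/20⌋ = 6 → G; lat ⌊106.90273/10⌋ = 10 → K.
Square: lon ⌊18.70254/2⌋ = 9; lat ⌊6.90273/1⌋ = 6.
Subsquare: lon ⌊0.70254/0.0833333⌋ = 8 → i; lat ⌊0.90273/0.0416667⌋ = 21 → v.
Extended square: lon ⌊0.03587/0.00833333⌋ = 4; lat ⌊0.02773/0.00416667⌋ = 6.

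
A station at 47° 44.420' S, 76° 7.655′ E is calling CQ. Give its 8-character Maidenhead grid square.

ME82bg52

Offset from 180°W / 90°S: lon 256.12758°, lat 42.25967°.
Field (20°×10°, letters A–R): lon ⌊256.12758/20⌋ = 12 → M; lat ⌊42.25967/10⌋ = 4 → E.
Square (2°×1°, digits 0–9): lon ⌊16.12758/2⌋ = 8; lat ⌊2.25967/1⌋ = 2.
Subsquare (5′×2.5′, letters a–x): lon ⌊0.12758/0.0833333⌋ = 1 → b; lat ⌊0.25967/0.0416667⌋ = 6 → g.
Extended square (30″×15″, digits 0–9): lon ⌊0.04425/0.00833333⌋ = 5; lat ⌊0.00967/0.00416667⌋ = 2.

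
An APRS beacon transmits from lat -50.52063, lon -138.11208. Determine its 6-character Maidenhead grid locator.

CD09wl

Offset from 180°W / 90°S: lon 41.8879°, lat 39.4794°.
Field: lon ⌊41.8879/20⌋ = 2 → C; lat ⌊39.4794/10⌋ = 3 → D.
Square: lon ⌊1.8879/2⌋ = 0; lat ⌊9.4794/1⌋ = 9.
Subsquare: lon ⌊1.8879/0.0833333⌋ = 22 → w; lat ⌊0.4794/0.0416667⌋ = 11 → l.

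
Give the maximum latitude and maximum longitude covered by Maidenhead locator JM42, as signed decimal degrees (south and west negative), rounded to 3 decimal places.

Field J=9, M=12: +9·20° lon, +12·10° lat → SW at lon 0°, lat 30°.
Square 4, 2: +4·2° lon, +2·1° lat → SW at lon 8°, lat 32°.
Cell spans 2° lon × 1° lat. NE corner is SW corner plus one full cell.
latitude 33.000, longitude 10.000.

33.000, 10.000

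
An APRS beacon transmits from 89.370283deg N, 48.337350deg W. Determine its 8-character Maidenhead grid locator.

GR59ti98

Add 180° to longitude and 90° to latitude: 131.66265, 179.37028.
Field: 131.66265/20 → 6 → G, 179.37028/10 → 17 → R; chars GR.
Square: 11.66265/2 → 5, 9.37028/1 → 9; chars 59.
Subsquare: 1.66265/0.0833333 → 19 → t, 0.37028/0.0416667 → 8 → i; chars ti.
Extended square: 0.07932/0.00833333 → 9, 0.03695/0.00416667 → 8; chars 98.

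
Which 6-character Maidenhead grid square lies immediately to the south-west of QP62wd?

QP62vc

Longitude subsquare w = 22; −1 → 21 = v.
Latitude subsquare d = 3; −1 → 2 = c.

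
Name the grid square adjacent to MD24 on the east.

MD34

Longitude square 2; +1 → 3.
The latitude characters are unchanged.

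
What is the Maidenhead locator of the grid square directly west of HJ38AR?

HJ28xr

Longitude subsquare a = 0; −1 → -1, wraps to 23 = x, carry into square.
Longitude square 3; −1 → 2.
The latitude characters are unchanged.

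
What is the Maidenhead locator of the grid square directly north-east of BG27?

BG38

Longitude square 2; +1 → 3.
Latitude square 7; +1 → 8.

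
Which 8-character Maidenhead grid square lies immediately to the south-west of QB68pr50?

QB68pq49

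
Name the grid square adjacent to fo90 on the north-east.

GO01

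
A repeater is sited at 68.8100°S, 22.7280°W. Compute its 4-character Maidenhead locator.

HC81

Shift to the Maidenhead origin (180°W, 90°S): lon 157.27, lat 21.19.
Field: lon ⌊157.27/20⌋ = 7 → H; lat ⌊21.19/10⌋ = 2 → C.
Square: lon ⌊17.27/2⌋ = 8; lat ⌊1.19/1⌋ = 1.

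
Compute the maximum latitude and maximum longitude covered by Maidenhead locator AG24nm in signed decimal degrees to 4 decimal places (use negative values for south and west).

-25.4583, -174.8333

Field A=0, G=6: +0·20° lon, +6·10° lat → SW at lon -180°, lat -30°.
Square 2, 4: +2·2° lon, +4·1° lat → SW at lon -176°, lat -26°.
Subsquare n=13, m=12: +13·0.0833333° lon, +12·0.0416667° lat → SW at lon -174.917°, lat -25.5°.
Cell spans 0.0833333° lon × 0.0416667° lat. NE corner is SW corner plus one full cell.
latitude -25.4583, longitude -174.8333.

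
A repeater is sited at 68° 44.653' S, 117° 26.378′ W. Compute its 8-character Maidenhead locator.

DC11gg71

Offset from 180°W / 90°S: lon 62.56037°, lat 21.25578°.
Field: lon ⌊62.56037/20⌋ = 3 → D; lat ⌊21.25578/10⌋ = 2 → C.
Square: lon ⌊2.56037/2⌋ = 1; lat ⌊1.25578/1⌋ = 1.
Subsquare: lon ⌊0.56037/0.0833333⌋ = 6 → g; lat ⌊0.25578/0.0416667⌋ = 6 → g.
Extended square: lon ⌊0.06037/0.00833333⌋ = 7; lat ⌊0.00578/0.00416667⌋ = 1.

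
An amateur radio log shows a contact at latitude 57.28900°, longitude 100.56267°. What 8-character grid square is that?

OO07gg79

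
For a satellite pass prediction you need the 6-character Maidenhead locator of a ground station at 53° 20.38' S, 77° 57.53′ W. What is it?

FD16ap

Offset from 180°W / 90°S: lon 102.0412°, lat 36.6603°.
Field: 102.0412/20 → 5 → F, 36.6603/10 → 3 → D; chars FD.
Square: 2.0412/2 → 1, 6.6603/1 → 6; chars 16.
Subsquare: 0.0412/0.0833333 → 0 → a, 0.6603/0.0416667 → 15 → p; chars ap.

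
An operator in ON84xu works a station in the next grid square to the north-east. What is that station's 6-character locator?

Longitude subsquare x = 23; +1 → 24, wraps to 0 = a, carry into square.
Longitude square 8; +1 → 9.
Latitude subsquare u = 20; +1 → 21 = v.

ON94av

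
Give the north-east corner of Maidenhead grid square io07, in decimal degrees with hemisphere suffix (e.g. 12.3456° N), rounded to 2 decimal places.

58.00° N, 18.00° W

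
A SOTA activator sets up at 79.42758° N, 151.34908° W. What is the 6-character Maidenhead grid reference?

Shift to the Maidenhead origin (180°W, 90°S): lon 28.6509, lat 169.4276.
Field: lon ⌊28.6509/20⌋ = 1 → B; lat ⌊169.4276/10⌋ = 16 → Q.
Square: lon ⌊8.6509/2⌋ = 4; lat ⌊9.4276/1⌋ = 9.
Subsquare: lon ⌊0.6509/0.0833333⌋ = 7 → h; lat ⌊0.4276/0.0416667⌋ = 10 → k.

BQ49hk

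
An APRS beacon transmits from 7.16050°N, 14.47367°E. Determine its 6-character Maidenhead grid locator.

Shift to the Maidenhead origin (180°W, 90°S): lon 194.4737, lat 97.1605.
Field: lon ⌊194.4737/20⌋ = 9 → J; lat ⌊97.1605/10⌋ = 9 → J.
Square: lon ⌊14.4737/2⌋ = 7; lat ⌊7.1605/1⌋ = 7.
Subsquare: lon ⌊0.4737/0.0833333⌋ = 5 → f; lat ⌊0.1605/0.0416667⌋ = 3 → d.

JJ77fd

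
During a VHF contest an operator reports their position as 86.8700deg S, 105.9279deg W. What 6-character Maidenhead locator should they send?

DA73ad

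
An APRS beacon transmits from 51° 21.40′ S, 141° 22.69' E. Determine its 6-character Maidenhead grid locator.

Offset from 180°W / 90°S: lon 321.3782°, lat 38.6433°.
Field (20°×10°, letters A–R): 321.3782/20 → 16 → Q, 38.6433/10 → 3 → D; chars QD.
Square (2°×1°, digits 0–9): 1.3782/2 → 0, 8.6433/1 → 8; chars 08.
Subsquare (5′×2.5′, letters a–x): 1.3782/0.0833333 → 16 → q, 0.6433/0.0416667 → 15 → p; chars qp.

QD08qp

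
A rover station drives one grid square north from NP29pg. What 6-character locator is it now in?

Latitude subsquare g = 6; +1 → 7 = h.
The longitude characters are unchanged.

NP29ph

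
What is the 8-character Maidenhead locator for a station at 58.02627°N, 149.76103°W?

Shift to the Maidenhead origin (180°W, 90°S): lon 30.23897, lat 148.02627.
Field: 30.23897/20 → 1 → B, 148.02627/10 → 14 → O; chars BO.
Square: 10.23897/2 → 5, 8.02627/1 → 8; chars 58.
Subsquare: 0.23897/0.0833333 → 2 → c, 0.02627/0.0416667 → 0 → a; chars ca.
Extended square: 0.07230/0.00833333 → 8, 0.02627/0.00416667 → 6; chars 86.

BO58ca86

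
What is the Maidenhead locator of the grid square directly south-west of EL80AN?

EL70xm

Longitude subsquare a = 0; −1 → -1, wraps to 23 = x, carry into square.
Longitude square 8; −1 → 7.
Latitude subsquare n = 13; −1 → 12 = m.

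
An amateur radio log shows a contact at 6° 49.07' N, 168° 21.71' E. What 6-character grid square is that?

Add 180° to longitude and 90° to latitude: 348.3618, 96.8178.
Field: lon ⌊348.3618/20⌋ = 17 → R; lat ⌊96.8178/10⌋ = 9 → J.
Square: lon ⌊8.3618/2⌋ = 4; lat ⌊6.8178/1⌋ = 6.
Subsquare: lon ⌊0.3618/0.0833333⌋ = 4 → e; lat ⌊0.8178/0.0416667⌋ = 19 → t.

RJ46et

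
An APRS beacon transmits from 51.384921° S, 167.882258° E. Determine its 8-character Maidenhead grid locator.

RD38wo57

Offset from 180°W / 90°S: lon 347.88226°, lat 38.61508°.
Field: 347.88226/20 → 17 → R, 38.61508/10 → 3 → D; chars RD.
Square: 7.88226/2 → 3, 8.61508/1 → 8; chars 38.
Subsquare: 1.88226/0.0833333 → 22 → w, 0.61508/0.0416667 → 14 → o; chars wo.
Extended square: 0.04892/0.00833333 → 5, 0.03175/0.00416667 → 7; chars 57.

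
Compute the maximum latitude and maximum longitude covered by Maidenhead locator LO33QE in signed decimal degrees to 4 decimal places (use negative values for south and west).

53.2083, 47.4167

Field L=11, O=14: +11·20° lon, +14·10° lat → SW at lon 40°, lat 50°.
Square 3, 3: +3·2° lon, +3·1° lat → SW at lon 46°, lat 53°.
Subsquare q=16, e=4: +16·0.0833333° lon, +4·0.0416667° lat → SW at lon 47.3333°, lat 53.1667°.
Cell spans 0.0833333° lon × 0.0416667° lat. NE corner is SW corner plus one full cell.
latitude 53.2083, longitude 47.4167.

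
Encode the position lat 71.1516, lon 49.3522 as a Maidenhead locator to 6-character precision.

LQ41qd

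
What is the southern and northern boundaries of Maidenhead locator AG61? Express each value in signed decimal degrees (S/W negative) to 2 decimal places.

-29.00, -28.00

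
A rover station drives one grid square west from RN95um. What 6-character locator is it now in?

RN95tm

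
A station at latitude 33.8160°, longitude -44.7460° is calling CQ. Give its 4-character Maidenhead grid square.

GM73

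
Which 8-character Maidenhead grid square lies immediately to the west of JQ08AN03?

Longitude extended square 0; −1 → -1, wraps to 9, carry into subsquare.
Longitude subsquare a = 0; −1 → -1, wraps to 23 = x, carry into square.
Longitude square 0; −1 → -1, wraps to 9, carry into field.
Longitude field J = 9; −1 → 8 = I.
The latitude characters are unchanged.

IQ98xn93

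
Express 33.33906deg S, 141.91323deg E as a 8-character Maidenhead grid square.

Add 180° to longitude and 90° to latitude: 321.91323, 56.66094.
Field: 321.91323/20 → 16 → Q, 56.66094/10 → 5 → F; chars QF.
Square: 1.91323/2 → 0, 6.66094/1 → 6; chars 06.
Subsquare: 1.91323/0.0833333 → 22 → w, 0.66094/0.0416667 → 15 → p; chars wp.
Extended square: 0.07990/0.00833333 → 9, 0.03594/0.00416667 → 8; chars 98.

QF06wp98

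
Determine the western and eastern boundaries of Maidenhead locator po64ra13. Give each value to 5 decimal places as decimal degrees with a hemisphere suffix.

133.42500° E, 133.43333° E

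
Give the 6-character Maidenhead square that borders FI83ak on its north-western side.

FI73xl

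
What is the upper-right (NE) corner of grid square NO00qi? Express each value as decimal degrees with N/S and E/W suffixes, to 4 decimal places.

Field N=13, O=14: +13·20° lon, +14·10° lat → SW at lon 80°, lat 50°.
Square 0, 0: +0·2° lon, +0·1° lat → SW at lon 80°, lat 50°.
Subsquare q=16, i=8: +16·0.0833333° lon, +8·0.0416667° lat → SW at lon 81.3333°, lat 50.3333°.
Cell spans 0.0833333° lon × 0.0416667° lat. NE corner is SW corner plus one full cell.
latitude 50.3750° N, longitude 81.4167° E.

50.3750° N, 81.4167° E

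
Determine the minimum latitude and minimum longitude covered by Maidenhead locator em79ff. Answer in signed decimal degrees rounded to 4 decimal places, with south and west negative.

39.2083, -85.5833

Field E=4, M=12: +4·20° lon, +12·10° lat → SW at lon -100°, lat 30°.
Square 7, 9: +7·2° lon, +9·1° lat → SW at lon -86°, lat 39°.
Subsquare f=5, f=5: +5·0.0833333° lon, +5·0.0416667° lat → SW at lon -85.5833°, lat 39.2083°.
latitude 39.2083, longitude -85.5833.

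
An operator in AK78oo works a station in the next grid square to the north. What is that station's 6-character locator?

Latitude subsquare o = 14; +1 → 15 = p.
The longitude characters are unchanged.

AK78op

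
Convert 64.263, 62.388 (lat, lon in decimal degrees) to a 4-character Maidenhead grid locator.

MP14

Add 180° to longitude and 90° to latitude: 242.39, 154.26.
Field (20°×10°, letters A–R): lon ⌊242.39/20⌋ = 12 → M; lat ⌊154.26/10⌋ = 15 → P.
Square (2°×1°, digits 0–9): lon ⌊2.39/2⌋ = 1; lat ⌊4.26/1⌋ = 4.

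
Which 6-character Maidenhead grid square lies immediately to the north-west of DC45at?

DC35xu

Longitude subsquare a = 0; −1 → -1, wraps to 23 = x, carry into square.
Longitude square 4; −1 → 3.
Latitude subsquare t = 19; +1 → 20 = u.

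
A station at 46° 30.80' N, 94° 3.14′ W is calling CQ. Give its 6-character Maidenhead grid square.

Shift to the Maidenhead origin (180°W, 90°S): lon 85.9477, lat 136.5133.
Field (20°×10°, letters A–R): lon ⌊85.9477/20⌋ = 4 → E; lat ⌊136.5133/10⌋ = 13 → N.
Square (2°×1°, digits 0–9): lon ⌊5.9477/2⌋ = 2; lat ⌊6.5133/1⌋ = 6.
Subsquare (5′×2.5′, letters a–x): lon ⌊1.9477/0.0833333⌋ = 23 → x; lat ⌊0.5133/0.0416667⌋ = 12 → m.

EN26xm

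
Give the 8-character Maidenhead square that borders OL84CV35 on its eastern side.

OL84cv45

Longitude extended square 3; +1 → 4.
The latitude characters are unchanged.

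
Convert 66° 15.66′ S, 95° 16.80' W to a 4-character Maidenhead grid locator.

EC23

Shift to the Maidenhead origin (180°W, 90°S): lon 84.72, lat 23.74.
Field: 84.72/20 → 4 → E, 23.74/10 → 2 → C; chars EC.
Square: 4.72/2 → 2, 3.74/1 → 3; chars 23.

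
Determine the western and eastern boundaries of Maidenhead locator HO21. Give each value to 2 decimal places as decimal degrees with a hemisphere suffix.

36.00° W, 34.00° W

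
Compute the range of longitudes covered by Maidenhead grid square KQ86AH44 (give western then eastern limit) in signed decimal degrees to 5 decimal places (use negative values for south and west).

Field K=10, Q=16: +10·20° lon, +16·10° lat → SW at lon 20°, lat 70°.
Square 8, 6: +8·2° lon, +6·1° lat → SW at lon 36°, lat 76°.
Subsquare a=0, h=7: +0·0.0833333° lon, +7·0.0416667° lat → SW at lon 36°, lat 76.2917°.
Extended square 4, 4: +4·0.00833333° lon, +4·0.00416667° lat → SW at lon 36.0333°, lat 76.3083°.
Cell spans 0.00833333° lon × 0.00416667° lat.
west 36.03333, east 36.04167.

36.03333, 36.04167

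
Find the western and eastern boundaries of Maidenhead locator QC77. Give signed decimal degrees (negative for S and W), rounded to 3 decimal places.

Field Q=16, C=2: +16·20° lon, +2·10° lat → SW at lon 140°, lat -70°.
Square 7, 7: +7·2° lon, +7·1° lat → SW at lon 154°, lat -63°.
Cell spans 2° lon × 1° lat.
west 154.000, east 156.000.

154.000, 156.000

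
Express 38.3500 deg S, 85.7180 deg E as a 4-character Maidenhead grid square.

NF21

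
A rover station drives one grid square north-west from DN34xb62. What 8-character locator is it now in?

Longitude extended square 6; −1 → 5.
Latitude extended square 2; +1 → 3.

DN34xb53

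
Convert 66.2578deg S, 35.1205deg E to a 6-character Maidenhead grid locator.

Shift to the Maidenhead origin (180°W, 90°S): lon 215.1205, lat 23.7422.
Field: lon ⌊215.1205/20⌋ = 10 → K; lat ⌊23.7422/10⌋ = 2 → C.
Square: lon ⌊15.1205/2⌋ = 7; lat ⌊3.7422/1⌋ = 3.
Subsquare: lon ⌊1.1205/0.0833333⌋ = 13 → n; lat ⌊0.7422/0.0416667⌋ = 17 → r.

KC73nr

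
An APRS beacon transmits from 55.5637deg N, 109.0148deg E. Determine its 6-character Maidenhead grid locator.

OO45mn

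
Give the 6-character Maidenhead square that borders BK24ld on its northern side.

BK24le

Latitude subsquare d = 3; +1 → 4 = e.
The longitude characters are unchanged.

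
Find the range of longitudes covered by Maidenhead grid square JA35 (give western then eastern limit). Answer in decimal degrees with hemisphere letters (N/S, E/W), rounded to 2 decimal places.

6.00° E, 8.00° E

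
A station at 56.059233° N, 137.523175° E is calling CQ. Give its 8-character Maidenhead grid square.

Add 180° to longitude and 90° to latitude: 317.52318, 146.05923.
Field: 317.52318/20 → 15 → P, 146.05923/10 → 14 → O; chars PO.
Square: 17.52318/2 → 8, 6.05923/1 → 6; chars 86.
Subsquare: 1.52318/0.0833333 → 18 → s, 0.05923/0.0416667 → 1 → b; chars sb.
Extended square: 0.02318/0.00833333 → 2, 0.01757/0.00416667 → 4; chars 24.

PO86sb24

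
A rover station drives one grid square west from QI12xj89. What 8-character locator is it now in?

QI12xj79

Longitude extended square 8; −1 → 7.
The latitude characters are unchanged.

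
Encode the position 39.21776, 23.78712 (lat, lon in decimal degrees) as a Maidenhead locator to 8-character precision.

KM19vf42

Add 180° to longitude and 90° to latitude: 203.78712, 129.21776.
Field: lon ⌊203.78712/20⌋ = 10 → K; lat ⌊129.21776/10⌋ = 12 → M.
Square: lon ⌊3.78712/2⌋ = 1; lat ⌊9.21776/1⌋ = 9.
Subsquare: lon ⌊1.78712/0.0833333⌋ = 21 → v; lat ⌊0.21776/0.0416667⌋ = 5 → f.
Extended square: lon ⌊0.03712/0.00833333⌋ = 4; lat ⌊0.00943/0.00416667⌋ = 2.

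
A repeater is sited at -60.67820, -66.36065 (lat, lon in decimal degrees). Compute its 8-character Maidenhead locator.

FC69th67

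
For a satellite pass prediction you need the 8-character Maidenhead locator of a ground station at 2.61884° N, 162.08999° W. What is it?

Add 180° to longitude and 90° to latitude: 17.91001, 92.61884.
Field (20°×10°, letters A–R): lon ⌊17.91001/20⌋ = 0 → A; lat ⌊92.61884/10⌋ = 9 → J.
Square (2°×1°, digits 0–9): lon ⌊17.91001/2⌋ = 8; lat ⌊2.61884/1⌋ = 2.
Subsquare (5′×2.5′, letters a–x): lon ⌊1.91001/0.0833333⌋ = 22 → w; lat ⌊0.61884/0.0416667⌋ = 14 → o.
Extended square (30″×15″, digits 0–9): lon ⌊0.07668/0.00833333⌋ = 9; lat ⌊0.03551/0.00416667⌋ = 8.

AJ82wo98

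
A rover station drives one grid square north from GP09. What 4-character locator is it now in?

GQ00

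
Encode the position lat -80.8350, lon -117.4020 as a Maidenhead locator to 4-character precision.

DA19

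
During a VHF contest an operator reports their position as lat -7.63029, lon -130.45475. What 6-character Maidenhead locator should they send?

CI42si

Add 180° to longitude and 90° to latitude: 49.5453, 82.3697.
Field (20°×10°, letters A–R): 49.5453/20 → 2 → C, 82.3697/10 → 8 → I; chars CI.
Square (2°×1°, digits 0–9): 9.5453/2 → 4, 2.3697/1 → 2; chars 42.
Subsquare (5′×2.5′, letters a–x): 1.5453/0.0833333 → 18 → s, 0.3697/0.0416667 → 8 → i; chars si.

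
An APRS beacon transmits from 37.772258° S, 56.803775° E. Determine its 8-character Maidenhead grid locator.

LF82jf64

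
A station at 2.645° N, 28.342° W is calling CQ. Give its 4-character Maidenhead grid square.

HJ52

Add 180° to longitude and 90° to latitude: 151.66, 92.64.
Field: 151.66/20 → 7 → H, 92.64/10 → 9 → J; chars HJ.
Square: 11.66/2 → 5, 2.64/1 → 2; chars 52.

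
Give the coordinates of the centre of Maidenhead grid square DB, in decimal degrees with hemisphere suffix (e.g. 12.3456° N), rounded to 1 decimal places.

Field D=3, B=1: +3·20° lon, +1·10° lat → SW at lon -120°, lat -80°.
Cell spans 20° lon × 10° lat. Centre is SW corner plus half of each.
latitude 75.0° S, longitude 110.0° W.

75.0° S, 110.0° W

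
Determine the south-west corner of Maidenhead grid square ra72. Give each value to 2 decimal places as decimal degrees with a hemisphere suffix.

88.00° S, 174.00° E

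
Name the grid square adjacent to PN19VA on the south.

Latitude subsquare a = 0; −1 → -1, wraps to 23 = x, carry into square.
Latitude square 9; −1 → 8.
The longitude characters are unchanged.

PN18vx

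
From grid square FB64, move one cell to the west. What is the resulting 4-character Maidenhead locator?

FB54

Longitude square 6; −1 → 5.
The latitude characters are unchanged.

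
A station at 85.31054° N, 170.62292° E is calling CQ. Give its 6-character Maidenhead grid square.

Add 180° to longitude and 90° to latitude: 350.6229, 175.3105.
Field: lon ⌊350.6229/20⌋ = 17 → R; lat ⌊175.3105/10⌋ = 17 → R.
Square: lon ⌊10.6229/2⌋ = 5; lat ⌊5.3105/1⌋ = 5.
Subsquare: lon ⌊0.6229/0.0833333⌋ = 7 → h; lat ⌊0.3105/0.0416667⌋ = 7 → h.

RR55hh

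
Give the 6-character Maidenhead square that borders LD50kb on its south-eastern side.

LD50la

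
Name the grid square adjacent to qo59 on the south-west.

QO48

Longitude square 5; −1 → 4.
Latitude square 9; −1 → 8.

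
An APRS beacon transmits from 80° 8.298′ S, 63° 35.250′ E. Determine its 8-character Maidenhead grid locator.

MA19tu06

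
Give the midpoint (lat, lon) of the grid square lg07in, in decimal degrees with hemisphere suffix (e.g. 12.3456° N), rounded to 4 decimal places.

22.4375° S, 40.7083° E

Field L=11, G=6: +11·20° lon, +6·10° lat → SW at lon 40°, lat -30°.
Square 0, 7: +0·2° lon, +7·1° lat → SW at lon 40°, lat -23°.
Subsquare i=8, n=13: +8·0.0833333° lon, +13·0.0416667° lat → SW at lon 40.6667°, lat -22.4583°.
Cell spans 0.0833333° lon × 0.0416667° lat. Centre is SW corner plus half of each.
latitude 22.4375° S, longitude 40.7083° E.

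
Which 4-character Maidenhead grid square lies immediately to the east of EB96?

Longitude square 9; +1 → 10, wraps to 0, carry into field.
Longitude field E = 4; +1 → 5 = F.
The latitude characters are unchanged.

FB06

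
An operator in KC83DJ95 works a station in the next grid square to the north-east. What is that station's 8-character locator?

KC83ej06

Longitude extended square 9; +1 → 10, wraps to 0, carry into subsquare.
Longitude subsquare d = 3; +1 → 4 = e.
Latitude extended square 5; +1 → 6.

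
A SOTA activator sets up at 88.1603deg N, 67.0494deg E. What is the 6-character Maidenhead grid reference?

MR38md

Shift to the Maidenhead origin (180°W, 90°S): lon 247.0494, lat 178.1603.
Field: lon ⌊247.0494/20⌋ = 12 → M; lat ⌊178.1603/10⌋ = 17 → R.
Square: lon ⌊7.0494/2⌋ = 3; lat ⌊8.1603/1⌋ = 8.
Subsquare: lon ⌊1.0494/0.0833333⌋ = 12 → m; lat ⌊0.1603/0.0416667⌋ = 3 → d.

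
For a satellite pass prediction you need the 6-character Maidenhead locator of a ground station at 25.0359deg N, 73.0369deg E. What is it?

ML65ma

Shift to the Maidenhead origin (180°W, 90°S): lon 253.0369, lat 115.0359.
Field: 253.0369/20 → 12 → M, 115.0359/10 → 11 → L; chars ML.
Square: 13.0369/2 → 6, 5.0359/1 → 5; chars 65.
Subsquare: 1.0369/0.0833333 → 12 → m, 0.0359/0.0416667 → 0 → a; chars ma.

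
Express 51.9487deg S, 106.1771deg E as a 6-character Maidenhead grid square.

Add 180° to longitude and 90° to latitude: 286.1771, 38.0513.
Field: 286.1771/20 → 14 → O, 38.0513/10 → 3 → D; chars OD.
Square: 6.1771/2 → 3, 8.0513/1 → 8; chars 38.
Subsquare: 0.1771/0.0833333 → 2 → c, 0.0513/0.0416667 → 1 → b; chars cb.

OD38cb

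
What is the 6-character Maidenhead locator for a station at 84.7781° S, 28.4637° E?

KA45ff

Shift to the Maidenhead origin (180°W, 90°S): lon 208.4637, lat 5.2219.
Field: 208.4637/20 → 10 → K, 5.2219/10 → 0 → A; chars KA.
Square: 8.4637/2 → 4, 5.2219/1 → 5; chars 45.
Subsquare: 0.4637/0.0833333 → 5 → f, 0.2219/0.0416667 → 5 → f; chars ff.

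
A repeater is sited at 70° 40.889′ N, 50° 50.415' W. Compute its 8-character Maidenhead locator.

Add 180° to longitude and 90° to latitude: 129.15975, 160.68148.
Field: 129.15975/20 → 6 → G, 160.68148/10 → 16 → Q; chars GQ.
Square: 9.15975/2 → 4, 0.68148/1 → 0; chars 40.
Subsquare: 1.15975/0.0833333 → 13 → n, 0.68148/0.0416667 → 16 → q; chars nq.
Extended square: 0.07642/0.00833333 → 9, 0.01482/0.00416667 → 3; chars 93.

GQ40nq93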